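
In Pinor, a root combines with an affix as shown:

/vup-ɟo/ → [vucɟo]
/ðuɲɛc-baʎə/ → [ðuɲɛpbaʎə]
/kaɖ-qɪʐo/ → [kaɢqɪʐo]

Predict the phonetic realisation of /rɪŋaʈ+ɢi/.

[rɪŋaqɢi]

The data show regressive place assimilation: /p/ → [c] before /ɟ/; /c/ → [p] before /b/; /ɖ/ → [ɢ] before /q/. In each pair only place changes, matching the following consonant, while manner and voice stay constant.
The rule targets /ʈ/ (voiceless retroflex stop), which sits before the trigger /ɢ/ (uvular).
Changing only its place to uvular gives [q] — the voiceless uvular stop.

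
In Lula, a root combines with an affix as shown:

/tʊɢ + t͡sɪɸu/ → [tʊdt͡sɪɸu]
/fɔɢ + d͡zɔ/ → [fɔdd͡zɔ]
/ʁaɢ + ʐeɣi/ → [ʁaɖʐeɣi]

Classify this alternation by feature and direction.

regressive place assimilation

Underlying /ɢ/ is realised as [d] next to /t͡s/; /t͡s/ itself does not change.
/ɢ/ is uvular while /t͡s/ is alveolar; the output [d] is alveolar, matching the trigger — so the feature that spreads is place.
Manner and voice are unchanged, so the assimilation is partial, not total.
Checking the remaining alternations: /ɢ/ → [d] before /d͡z/ (uvular → alveolar, matching alveolar); /ɢ/ → [ɖ] before /ʐ/ (uvular → retroflex, matching retroflex) — only place changes, and always toward the following segment.
The trigger is the following segment, so the direction is regressive (anticipatory).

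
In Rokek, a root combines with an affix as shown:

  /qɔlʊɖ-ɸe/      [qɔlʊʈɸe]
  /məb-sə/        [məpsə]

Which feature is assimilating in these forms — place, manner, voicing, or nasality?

The segment that alternates is /ɖ/, which surfaces as [ʈ] when adjacent to /ɸ/.
/ɖ/ is voiced while /ɸ/ is voiceless; the output [ʈ] is voiceless, matching the trigger — so the feature that spreads is voicing.
The other alternating form patterns the same way: /b/ → [p] before /s/ (voiced → voiceless, matching voiceless) — only voicing changes, and always toward the following segment.

voicing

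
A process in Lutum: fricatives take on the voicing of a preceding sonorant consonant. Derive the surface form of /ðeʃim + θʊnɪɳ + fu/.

[ðeʃimðʊnɪɳvu]

/θ/ is a voiceless dental fricative. The preceding trigger /m/ is voiced, so /θ/ must become voiced as well.
Changing only its voicing to voiced gives [ð] — the voiced dental fricative.
At the second juncture, /f/ likewise becomes [v] adjacent to /ɳ/.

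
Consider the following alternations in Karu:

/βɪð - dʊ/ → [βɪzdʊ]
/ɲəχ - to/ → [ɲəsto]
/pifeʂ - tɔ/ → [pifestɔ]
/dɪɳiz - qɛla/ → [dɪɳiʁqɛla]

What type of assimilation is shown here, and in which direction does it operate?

Underlying /ð/ is realised as [z] next to /d/; /d/ itself does not change.
The change dental → alveolar matches the place of the following /d/, identifying this as place assimilation.
Manner and voice are unchanged, so the assimilation is partial, not total.
Checking the remaining alternations: /χ/ → [s] before /t/ (uvular → alveolar, matching alveolar); /ʂ/ → [s] before /t/ (retroflex → alveolar, matching alveolar); /z/ → [ʁ] before /q/ (alveolar → uvular, matching uvular) — only place changes, and always toward the following segment.
The trigger is the following segment, so the direction is regressive (anticipatory).

regressive place assimilation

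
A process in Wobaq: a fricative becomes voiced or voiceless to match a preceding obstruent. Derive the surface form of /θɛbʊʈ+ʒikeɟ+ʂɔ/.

The rule targets /ʒ/ (voiced postalveolar fricative), which sits after the trigger /ʈ/ (voiceless).
The voiceless postalveolar fricative is [ʃ], so /ʒ/ → [ʃ].
At the second juncture, /ʂ/ likewise becomes [ʐ] adjacent to /ɟ/.

[θɛbʊʈʃikeɟʐɔ]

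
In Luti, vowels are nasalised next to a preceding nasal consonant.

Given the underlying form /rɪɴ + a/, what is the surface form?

/a/ sits next to the nasal /ɴ/ and is therefore nasalised to [ã].

[rɪɴã]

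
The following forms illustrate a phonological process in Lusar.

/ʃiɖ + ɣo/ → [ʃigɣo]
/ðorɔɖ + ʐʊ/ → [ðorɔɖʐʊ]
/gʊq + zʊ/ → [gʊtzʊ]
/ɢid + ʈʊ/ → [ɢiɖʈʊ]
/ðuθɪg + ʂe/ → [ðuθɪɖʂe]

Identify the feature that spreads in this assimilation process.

The segment that alternates is /ɖ/, which surfaces as [g] when adjacent to /ɣ/.
/ɖ/ is retroflex while /ɣ/ is velar; the output [g] is velar, matching the trigger — so the feature that spreads is place.
The same holds elsewhere in the data: /q/ → [t] before /z/ (uvular → alveolar, matching alveolar); /d/ → [ɖ] before /ʈ/ (alveolar → retroflex, matching retroflex); /g/ → [ɖ] before /ʂ/ (velar → retroflex, matching retroflex) — only place changes, and always toward the following segment.
Nothing changes in [ðorɔɖʐʊ]: there the adjacent consonants already agree in place (/ɖ/ and /ʐ/ are both retroflex), so this form is consistent with the same rule.

place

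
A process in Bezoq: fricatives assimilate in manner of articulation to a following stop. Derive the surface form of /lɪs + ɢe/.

/s/ is a voiceless alveolar fricative. The following trigger /ɢ/ is a stop, so /s/ must become a stop as well.
The voiceless alveolar stop is [t], so /s/ → [t].

[lɪtɢe]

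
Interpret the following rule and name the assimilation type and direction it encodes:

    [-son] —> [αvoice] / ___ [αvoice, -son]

The shared variable α links the value of [voice] on the target to the same value on the neighbouring segment, so voicing is the feature that assimilates.
Since the environment is written after the underscore, the trigger follows the target; the direction is regressive.

regressive voicing assimilation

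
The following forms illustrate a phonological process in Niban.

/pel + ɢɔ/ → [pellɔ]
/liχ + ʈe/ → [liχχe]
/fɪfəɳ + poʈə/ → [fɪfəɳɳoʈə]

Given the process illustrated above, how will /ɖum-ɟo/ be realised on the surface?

[ɖummo]

The data show progressive total assimilation (/ɢ/ → [l] after /l/; /ʈ/ → [χ] after /χ/; /p/ → [ɳ] after /ɳ/): in every case the target segment becomes identical to its preceding neighbour, copying more than a single feature.
/ɟ/ is the segment targeted by the rule; it sits immediately after /m/, so it assimilates completely and surfaces as [m].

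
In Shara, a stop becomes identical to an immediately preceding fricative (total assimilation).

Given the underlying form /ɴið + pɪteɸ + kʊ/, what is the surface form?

/p/ is the segment targeted by the rule; it sits immediately after /ð/, so it assimilates completely and surfaces as [ð].
The same rule applies at the second boundary: /k/ → [ɸ] next to /ɸ/.

[ɴiððɪteɸɸʊ]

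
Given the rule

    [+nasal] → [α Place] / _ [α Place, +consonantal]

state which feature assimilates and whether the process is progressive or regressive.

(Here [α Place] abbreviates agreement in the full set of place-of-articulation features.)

The rule copies the place features (abbreviated [Place]) from the environment onto the target, so the assimilating feature is place.
Since the environment is written after the underscore, the trigger follows the target; the direction is regressive.

regressive place assimilation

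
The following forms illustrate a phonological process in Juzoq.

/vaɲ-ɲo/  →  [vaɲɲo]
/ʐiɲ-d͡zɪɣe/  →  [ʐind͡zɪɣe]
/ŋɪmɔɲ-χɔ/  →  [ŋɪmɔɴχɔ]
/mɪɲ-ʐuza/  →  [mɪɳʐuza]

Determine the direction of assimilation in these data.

regressive

Underlying /ɲ/ is realised as [n] next to /d͡z/; /d͡z/ itself does not change.
The change palatal → alveolar matches the place of the following /d͡z/, identifying this as place assimilation.
The same holds elsewhere in the data: /ɲ/ → [ɴ] before /χ/ (palatal → uvular, matching uvular); /ɲ/ → [ɳ] before /ʐ/ (palatal → retroflex, matching retroflex) — only place changes, and always toward the following segment.
Nothing changes in [vaɲɲo]: there the adjacent consonants already agree in place (/ɲ/ and /ɲ/ are both palatal), so this form is consistent with the same rule.
Since the segment that changes precedes the conditioning segment, the assimilation is regressive.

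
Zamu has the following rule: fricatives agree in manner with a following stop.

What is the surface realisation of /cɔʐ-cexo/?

/ʐ/ is a voiced retroflex fricative. The following trigger /c/ is a stop, so /ʐ/ must become a stop as well.
A voiced retroflex stop is [ɖ], so the surface segment is [ɖ].

[cɔɖcexo]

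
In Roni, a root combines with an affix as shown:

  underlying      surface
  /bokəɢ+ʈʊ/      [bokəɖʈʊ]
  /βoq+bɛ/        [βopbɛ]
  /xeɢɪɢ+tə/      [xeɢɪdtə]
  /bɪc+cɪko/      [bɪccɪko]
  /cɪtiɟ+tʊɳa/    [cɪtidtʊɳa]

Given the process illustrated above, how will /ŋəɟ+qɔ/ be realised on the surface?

[ŋəɢqɔ]

The data show regressive place assimilation: /ɢ/ → [ɖ] before /ʈ/; /q/ → [p] before /b/; /ɢ/ → [d] before /t/; /ɟ/ → [d] before /t/. In each pair only place changes, matching the following consonant, while manner and voice stay constant.
Nothing changes in [bɪccɪko]: there the adjacent consonants already agree in place (/c/ and /c/ are both palatal), so this form is consistent with the same rule.
/ɟ/ is a voiced palatal stop. The following trigger /q/ is uvular, so /ɟ/ must become uvular as well.
A voiced uvular stop is [ɢ], so the surface segment is [ɢ].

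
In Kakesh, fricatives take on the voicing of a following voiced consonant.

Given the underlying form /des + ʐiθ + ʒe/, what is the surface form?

[dezʐiðʒe]

/s/ is a voiceless alveolar fricative. The following trigger /ʐ/ is voiced, so /s/ must become voiced as well.
A voiced alveolar fricative is [z], so the surface segment is [z].
The same rule applies at the second boundary: /θ/ → [ð] next to /ʒ/.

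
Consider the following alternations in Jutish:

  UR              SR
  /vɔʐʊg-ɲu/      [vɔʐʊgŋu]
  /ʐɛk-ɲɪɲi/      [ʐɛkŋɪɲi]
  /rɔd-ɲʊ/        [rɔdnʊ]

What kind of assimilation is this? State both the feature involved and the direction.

Comparing underlying and surface forms, /ɲ/ → [ŋ] is the alternation; the neighbouring /g/ is constant.
The change palatal → velar matches the place of the preceding /g/, identifying this as place assimilation.
Manner and voice are unchanged, so the assimilation is partial, not total.
The other alternating forms pattern the same way: /ɲ/ → [ŋ] after /k/ (palatal → velar, matching velar); /ɲ/ → [n] after /d/ (palatal → alveolar, matching alveolar) — only place changes, and always toward the preceding segment.
The trigger is the preceding segment, so the direction is progressive (perseverative).

progressive place assimilation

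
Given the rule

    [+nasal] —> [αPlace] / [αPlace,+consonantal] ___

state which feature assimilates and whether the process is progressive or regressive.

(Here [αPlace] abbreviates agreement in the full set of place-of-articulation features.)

progressive place assimilation

The rule copies the place features (abbreviated [Place]) from the environment onto the target, so the assimilating feature is place.
The conditioning segment sits to the left of the focus bar, meaning the trigger precedes the segment that changes — progressive assimilation.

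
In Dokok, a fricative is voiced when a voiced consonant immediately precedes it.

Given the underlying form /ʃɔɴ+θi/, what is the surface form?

[ʃɔɴði]

The rule targets /θ/ (voiceless dental fricative), which sits after the trigger /ɴ/ (voiced).
A voiced dental fricative is [ð], so the surface segment is [ð].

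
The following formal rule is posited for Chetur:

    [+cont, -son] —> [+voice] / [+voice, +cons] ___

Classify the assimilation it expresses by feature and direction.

The structural change is [+voice], and the conditioning segment [+voice, +cons] (a voiced consonant) is itself voiced, so the target comes to share the voicing of its neighbour — voicing assimilation.
The conditioning segment sits to the left of the focus bar, meaning the trigger precedes the segment that changes — progressive assimilation.

progressive voicing assimilation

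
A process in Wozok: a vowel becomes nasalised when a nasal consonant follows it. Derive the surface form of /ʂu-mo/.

[ʂũmo]

The vowel /u/ is adjacent to the following nasal /m/, so it acquires [+nasal] and surfaces as [ũ].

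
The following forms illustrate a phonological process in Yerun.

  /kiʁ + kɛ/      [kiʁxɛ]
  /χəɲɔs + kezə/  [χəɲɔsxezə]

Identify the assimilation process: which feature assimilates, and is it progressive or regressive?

Comparing underlying and surface forms, /k/ → [x] is the alternation; the neighbouring /ʁ/ is constant.
The change stop → fricative matches the manner of the preceding /ʁ/, identifying this as manner assimilation.
Place and voice are unchanged, so the assimilation is partial, not total.
Checking the remaining alternation: /k/ → [x] after /s/ (stop → fricative, matching a fricative) — only manner changes, and always toward the preceding segment.
Since the segment that changes follows the conditioning segment, the assimilation is progressive.

progressive manner assimilation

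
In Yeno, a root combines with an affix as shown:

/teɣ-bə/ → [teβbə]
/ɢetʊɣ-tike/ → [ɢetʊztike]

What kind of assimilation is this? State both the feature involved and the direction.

Comparing underlying and surface forms, /ɣ/ → [β] is the alternation; the neighbouring /b/ is constant.
The change velar → bilabial matches the place of the following /b/, identifying this as place assimilation.
Manner and voice are unchanged, so the assimilation is partial, not total.
The same holds elsewhere in the data: /ɣ/ → [z] before /t/ (velar → alveolar, matching alveolar) — only place changes, and always toward the following segment.
Since the segment that changes precedes the conditioning segment, the assimilation is regressive.

regressive place assimilation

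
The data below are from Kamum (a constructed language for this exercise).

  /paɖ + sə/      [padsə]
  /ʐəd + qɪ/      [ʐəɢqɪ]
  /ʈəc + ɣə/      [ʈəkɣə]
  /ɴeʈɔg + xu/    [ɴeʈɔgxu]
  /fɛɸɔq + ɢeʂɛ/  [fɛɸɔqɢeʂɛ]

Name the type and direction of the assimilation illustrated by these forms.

Underlying /ɖ/ is realised as [d] next to /s/; /s/ itself does not change.
/ɖ/ is retroflex while /s/ is alveolar; the output [d] is alveolar, matching the trigger — so the feature that spreads is place.
Manner and voice are unchanged, so the assimilation is partial, not total.
The same holds elsewhere in the data: /d/ → [ɢ] before /q/ (alveolar → uvular, matching uvular); /c/ → [k] before /ɣ/ (palatal → velar, matching velar) — only place changes, and always toward the following segment.
Nothing changes in [ɴeʈɔgxu], [fɛɸɔqɢeʂɛ]: there the adjacent consonants already agree in place (/g/ and /x/ are both velar; /q/ and /ɢ/ are both uvular), so these forms are consistent with the same rule.
The trigger is the following segment, so the direction is regressive (anticipatory).

regressive place assimilation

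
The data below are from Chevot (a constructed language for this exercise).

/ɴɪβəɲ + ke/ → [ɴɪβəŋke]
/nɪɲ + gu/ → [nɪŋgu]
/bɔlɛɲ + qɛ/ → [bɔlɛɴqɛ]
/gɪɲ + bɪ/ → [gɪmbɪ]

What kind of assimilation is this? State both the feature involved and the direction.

The segment that alternates is /ɲ/, which surfaces as [ŋ] when adjacent to /k/.
/ɲ/ is palatal while /k/ is velar; the output [ŋ] is velar, matching the trigger — so the feature that spreads is place.
Manner and voice are unchanged, so the assimilation is partial, not total.
The other alternating forms pattern the same way: /ɲ/ → [ŋ] before /g/ (palatal → velar, matching velar); /ɲ/ → [ɴ] before /q/ (palatal → uvular, matching uvular); /ɲ/ → [m] before /b/ (palatal → bilabial, matching bilabial) — only place changes, and always toward the following segment.
The trigger is the following segment, so the direction is regressive (anticipatory).

regressive place assimilation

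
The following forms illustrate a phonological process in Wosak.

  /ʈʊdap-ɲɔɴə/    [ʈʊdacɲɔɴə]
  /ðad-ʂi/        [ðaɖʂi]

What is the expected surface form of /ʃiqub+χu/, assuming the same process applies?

The data show regressive place assimilation: /p/ → [c] before /ɲ/; /d/ → [ɖ] before /ʂ/. In each pair only place changes, matching the following consonant, while manner and voice stay constant.
/b/ is a voiced bilabial stop. The following trigger /χ/ is uvular, so /b/ must become uvular as well.
Changing only its place to uvular gives [ɢ] — the voiced uvular stop.

[ʃiquɢχu]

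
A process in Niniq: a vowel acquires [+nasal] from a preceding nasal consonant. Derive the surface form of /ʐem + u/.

[ʐemũ]

/u/ sits next to the nasal /m/ and is therefore nasalised to [ũ].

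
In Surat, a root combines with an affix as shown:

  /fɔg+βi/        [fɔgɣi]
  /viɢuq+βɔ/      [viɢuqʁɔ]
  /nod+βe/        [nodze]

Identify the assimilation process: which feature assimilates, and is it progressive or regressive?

Comparing underlying and surface forms, /β/ → [ɣ] is the alternation; the neighbouring /g/ is constant.
/β/ is bilabial while /g/ is velar; the output [ɣ] is velar, matching the trigger — so the feature that spreads is place.
Manner and voice are unchanged, so the assimilation is partial, not total.
Checking the remaining alternations: /β/ → [ʁ] after /q/ (bilabial → uvular, matching uvular); /β/ → [z] after /d/ (bilabial → alveolar, matching alveolar) — only place changes, and always toward the preceding segment.
Since the segment that changes follows the conditioning segment, the assimilation is progressive.

progressive place assimilation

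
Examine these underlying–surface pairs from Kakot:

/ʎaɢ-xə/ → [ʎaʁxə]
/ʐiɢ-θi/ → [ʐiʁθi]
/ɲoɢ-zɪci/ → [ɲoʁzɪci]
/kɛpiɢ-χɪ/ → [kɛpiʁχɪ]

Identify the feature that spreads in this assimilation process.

manner

Comparing underlying and surface forms, /ɢ/ → [ʁ] is the alternation; the neighbouring /x/ is constant.
/ɢ/ is a stop while /x/ is a fricative; the output [ʁ] is a fricative, matching the trigger — so the feature that spreads is manner.
Checking the remaining alternations: /ɢ/ → [ʁ] before /θ/ (stop → fricative, matching a fricative); /ɢ/ → [ʁ] before /z/ (stop → fricative, matching a fricative); /ɢ/ → [ʁ] before /χ/ (stop → fricative, matching a fricative) — only manner changes, and always toward the following segment.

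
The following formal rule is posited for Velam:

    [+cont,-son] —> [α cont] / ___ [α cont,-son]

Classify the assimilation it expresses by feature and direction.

The shared variable α links the value of [cont] on the target to that of the neighbouring obstruent. [cont] distinguishes stops from fricatives — a manner-of-articulation feature — so this is manner assimilation.
Since the environment is written after the underscore, the trigger follows the target; the direction is regressive.

regressive manner assimilation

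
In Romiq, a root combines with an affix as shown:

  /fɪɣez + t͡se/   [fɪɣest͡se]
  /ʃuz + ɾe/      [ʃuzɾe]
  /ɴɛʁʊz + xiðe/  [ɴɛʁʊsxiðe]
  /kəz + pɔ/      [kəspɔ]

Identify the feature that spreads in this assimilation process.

voicing

Comparing underlying and surface forms, /z/ → [s] is the alternation; the neighbouring /t͡s/ is constant.
The change voiced → voiceless matches the voicing of the following /t͡s/, identifying this as voicing assimilation.
Checking the remaining alternations: /z/ → [s] before /x/ (voiced → voiceless, matching voiceless); /z/ → [s] before /p/ (voiced → voiceless, matching voiceless) — only voicing changes, and always toward the following segment.
Nothing changes in [ʃuzɾe]: there the adjacent consonants already agree in voicing (/z/ and /ɾ/ are both voiced), so this form is consistent with the same rule.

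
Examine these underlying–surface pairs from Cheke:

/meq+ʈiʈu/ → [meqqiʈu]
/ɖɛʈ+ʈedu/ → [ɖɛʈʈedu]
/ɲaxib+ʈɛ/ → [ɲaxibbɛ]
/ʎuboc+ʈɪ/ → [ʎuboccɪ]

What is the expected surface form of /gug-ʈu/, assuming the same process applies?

[guggu]

The data show progressive total assimilation (/ʈ/ → [q] after /q/; /ʈ/ → [b] after /b/; /ʈ/ → [c] after /c/): in every case the target segment becomes identical to its preceding neighbour, copying more than a single feature.
In [ɖɛʈʈedu] the two consonants at the boundary are already identical (/ʈ/ + /ʈ/), so the rule applies vacuously and nothing changes.
/ʈ/ is the segment targeted by the rule; it sits immediately after /g/, so it assimilates completely and surfaces as [g].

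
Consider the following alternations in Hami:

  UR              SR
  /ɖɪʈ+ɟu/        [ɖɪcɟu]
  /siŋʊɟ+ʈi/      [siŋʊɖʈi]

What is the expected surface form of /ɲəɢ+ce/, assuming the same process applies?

[ɲəɟce]

The data show regressive place assimilation: /ʈ/ → [c] before /ɟ/; /ɟ/ → [ɖ] before /ʈ/. In each pair only place changes, matching the following consonant, while manner and voice stay constant.
/ɢ/ is a voiced uvular stop. The following trigger /c/ is palatal, so /ɢ/ must become palatal as well.
A voiced palatal stop is [ɟ], so the surface segment is [ɟ].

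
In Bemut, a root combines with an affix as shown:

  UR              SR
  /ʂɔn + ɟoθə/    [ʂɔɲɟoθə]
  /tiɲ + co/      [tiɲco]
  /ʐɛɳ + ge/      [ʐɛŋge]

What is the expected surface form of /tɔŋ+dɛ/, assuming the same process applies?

[tɔndɛ]

The data show regressive place assimilation: /n/ → [ɲ] before /ɟ/; /ɳ/ → [ŋ] before /g/. In each pair only place changes, matching the following consonant, while manner and voice stay constant.
Nothing changes in [tiɲco]: there the adjacent consonants already agree in place (/ɲ/ and /c/ are both palatal), so this form is consistent with the same rule.
The rule targets /ŋ/ (voiced velar nasal), which sits before the trigger /d/ (alveolar).
The voiced alveolar nasal is [n], so /ŋ/ → [n].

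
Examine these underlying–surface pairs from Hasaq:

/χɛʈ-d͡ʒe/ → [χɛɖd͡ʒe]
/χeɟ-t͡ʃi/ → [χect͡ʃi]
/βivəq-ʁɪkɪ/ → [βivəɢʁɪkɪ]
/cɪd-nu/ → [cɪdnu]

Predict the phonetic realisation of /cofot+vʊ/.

[cofodvʊ]

The data show regressive voicing assimilation: /ʈ/ → [ɖ] before /d͡ʒ/; /ɟ/ → [c] before /t͡ʃ/; /q/ → [ɢ] before /ʁ/. In each pair only voicing changes, matching the following consonant, while place and manner stay constant.
No alternation appears in [cɪdnu]: there the adjacent consonants already agree in voicing (/d/ and /n/ are both voiced), so this form is consistent with the same rule.
The rule targets /t/ (voiceless alveolar stop), which sits before the trigger /v/ (voiced).
Changing only its voicing to voiced gives [d] — the voiced alveolar stop.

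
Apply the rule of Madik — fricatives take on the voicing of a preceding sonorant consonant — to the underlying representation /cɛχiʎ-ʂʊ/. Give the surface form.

[cɛχiʎʐʊ]

/ʂ/ is a voiceless retroflex fricative. The preceding trigger /ʎ/ is voiced, so /ʂ/ must become voiced as well.
The voiced retroflex fricative is [ʐ], so /ʂ/ → [ʐ].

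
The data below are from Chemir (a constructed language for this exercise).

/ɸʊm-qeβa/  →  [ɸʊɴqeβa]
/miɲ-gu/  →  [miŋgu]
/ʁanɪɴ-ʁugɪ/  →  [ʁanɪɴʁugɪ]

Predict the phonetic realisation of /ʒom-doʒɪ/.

The data show regressive place assimilation: /m/ → [ɴ] before /q/; /ɲ/ → [ŋ] before /g/. In each pair only place changes, matching the following consonant, while manner and voice stay constant.
Nothing changes in [ʁanɪɴʁugɪ]: there the adjacent consonants already agree in place (/ɴ/ and /ʁ/ are both uvular), so this form is consistent with the same rule.
The rule targets /m/ (voiced bilabial nasal), which sits before the trigger /d/ (alveolar).
A voiced alveolar nasal is [n], so the surface segment is [n].

[ʒondoʒɪ]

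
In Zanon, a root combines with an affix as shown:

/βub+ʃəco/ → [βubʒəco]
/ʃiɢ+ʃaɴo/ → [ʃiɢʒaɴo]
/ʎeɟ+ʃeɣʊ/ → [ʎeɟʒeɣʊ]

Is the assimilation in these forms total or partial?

Underlying /ʃ/ is realised as [ʒ] next to /b/; /b/ itself does not change.
/ʃ/ is voiceless while /b/ is voiced; the output [ʒ] is voiced, matching the trigger — so the feature that spreads is voicing.
Place and manner are unchanged, so the assimilation is partial, not total.
Checking the remaining alternations: /ʃ/ → [ʒ] after /ɢ/ (voiceless → voiced, matching voiced); /ʃ/ → [ʒ] after /ɟ/ (voiceless → voiced, matching voiced) — only voicing changes, and always toward the preceding segment.

partial assimilation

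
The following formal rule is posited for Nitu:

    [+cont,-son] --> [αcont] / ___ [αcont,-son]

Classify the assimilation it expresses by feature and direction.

regressive manner assimilation

The rule copies [cont] (continuancy) from the environment onto the target fricatives; since [±cont] encodes the stop/fricative manner contrast, the assimilating dimension is manner.
The conditioning segment sits to the right of the focus bar, meaning the trigger follows the segment that changes — regressive assimilation.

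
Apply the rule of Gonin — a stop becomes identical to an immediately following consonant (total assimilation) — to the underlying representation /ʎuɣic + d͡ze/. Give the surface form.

[ʎuɣid͡zd͡ze]

/c/ is the segment targeted by the rule; it sits immediately before /d͡z/, so it assimilates completely and surfaces as [d͡z].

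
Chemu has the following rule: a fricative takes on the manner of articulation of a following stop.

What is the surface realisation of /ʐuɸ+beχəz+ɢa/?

[ʐupbeχədɢa]

/ɸ/ is a voiceless bilabial fricative. The following trigger /b/ is a stop, so /ɸ/ must become a stop as well.
A voiceless bilabial stop is [p], so the surface segment is [p].
At the second juncture, /z/ likewise becomes [d] adjacent to /ɢ/.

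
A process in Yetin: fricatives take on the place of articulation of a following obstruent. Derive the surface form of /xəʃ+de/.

[xəsde]

The rule targets /ʃ/ (voiceless postalveolar fricative), which sits before the trigger /d/ (alveolar).
The voiceless alveolar fricative is [s], so /ʃ/ → [s].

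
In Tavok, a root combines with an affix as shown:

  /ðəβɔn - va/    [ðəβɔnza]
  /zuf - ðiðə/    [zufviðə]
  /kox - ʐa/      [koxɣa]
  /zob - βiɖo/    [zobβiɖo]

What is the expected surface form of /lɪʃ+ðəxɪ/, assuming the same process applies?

The data show progressive place assimilation: /v/ → [z] after /n/; /ð/ → [v] after /f/; /ʐ/ → [ɣ] after /x/. In each pair only place changes, matching the preceding consonant, while manner and voice stay constant.
Nothing changes in [zobβiɖo]: there the adjacent consonants already agree in place (/β/ and /b/ are both bilabial), so this form is consistent with the same rule.
/ð/ is a voiced dental fricative. The preceding trigger /ʃ/ is postalveolar, so /ð/ must become postalveolar as well.
Changing only its place to postalveolar gives [ʒ] — the voiced postalveolar fricative.

[lɪʃʒəxɪ]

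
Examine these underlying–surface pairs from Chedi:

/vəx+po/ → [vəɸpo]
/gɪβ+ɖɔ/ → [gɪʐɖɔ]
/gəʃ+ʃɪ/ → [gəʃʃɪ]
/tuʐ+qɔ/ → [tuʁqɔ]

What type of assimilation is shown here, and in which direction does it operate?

Underlying /x/ is realised as [ɸ] next to /p/; /p/ itself does not change.
The change velar → bilabial matches the place of the following /p/, identifying this as place assimilation.
Manner and voice are unchanged, so the assimilation is partial, not total.
The same holds elsewhere in the data: /β/ → [ʐ] before /ɖ/ (bilabial → retroflex, matching retroflex); /ʐ/ → [ʁ] before /q/ (retroflex → uvular, matching uvular) — only place changes, and always toward the following segment.
No alternation appears in [gəʃʃɪ]: there the adjacent consonants already agree in place (/ʃ/ and /ʃ/ are both postalveolar), so this form is consistent with the same rule.
The trigger is the following segment, so the direction is regressive (anticipatory).

regressive place assimilation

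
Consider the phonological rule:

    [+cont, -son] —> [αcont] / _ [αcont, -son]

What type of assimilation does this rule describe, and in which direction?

The rule copies [cont] (continuancy) from the environment onto the target fricatives; since [±cont] encodes the stop/fricative manner contrast, the assimilating dimension is manner.
The conditioning segment sits to the right of the focus bar, meaning the trigger follows the segment that changes — regressive assimilation.

regressive manner assimilation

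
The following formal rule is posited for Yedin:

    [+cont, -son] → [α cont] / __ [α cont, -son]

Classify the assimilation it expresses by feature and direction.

regressive manner assimilation

The shared variable α links the value of [cont] on the target to that of the neighbouring obstruent. [cont] distinguishes stops from fricatives — a manner-of-articulation feature — so this is manner assimilation.
Since the environment is written after the underscore, the trigger follows the target; the direction is regressive.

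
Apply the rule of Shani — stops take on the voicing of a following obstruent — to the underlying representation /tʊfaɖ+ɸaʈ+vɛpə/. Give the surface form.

The rule targets /ɖ/ (voiced retroflex stop), which sits before the trigger /ɸ/ (voiceless).
Changing only its voicing to voiceless gives [ʈ] — the voiceless retroflex stop.
At the second juncture, /ʈ/ likewise becomes [ɖ] adjacent to /v/.

[tʊfaʈɸaɖvɛpə]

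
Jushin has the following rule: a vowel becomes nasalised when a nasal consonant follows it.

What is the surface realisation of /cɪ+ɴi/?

[cɪ̃ɴi]

The vowel /ɪ/ is adjacent to the following nasal /ɴ/, so it acquires [+nasal] and surfaces as [ɪ̃].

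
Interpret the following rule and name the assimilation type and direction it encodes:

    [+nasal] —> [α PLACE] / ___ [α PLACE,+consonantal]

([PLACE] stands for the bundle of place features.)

The rule copies the place features (abbreviated [PLACE]) from the environment onto the target, so the assimilating feature is place.
The conditioning segment sits to the right of the focus bar, meaning the trigger follows the segment that changes — regressive assimilation.

regressive place assimilation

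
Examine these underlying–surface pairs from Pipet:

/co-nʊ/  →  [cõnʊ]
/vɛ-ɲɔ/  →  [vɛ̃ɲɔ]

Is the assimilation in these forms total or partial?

partial assimilation

The vowel /o/ surfaces as nasalised [õ] next to the following nasal /n/ — it has acquired the [+nasal] feature of its neighbour.
Likewise in the remaining data: /ɛ/ → [ɛ̃] before /ɲ/ — each time a vowel is nasalised next to a following nasal.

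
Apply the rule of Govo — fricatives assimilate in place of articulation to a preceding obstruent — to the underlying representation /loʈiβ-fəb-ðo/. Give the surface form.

[loʈiβɸəbβo]

/f/ is a voiceless labiodental fricative. The preceding trigger /β/ is bilabial, so /f/ must become bilabial as well.
The voiceless bilabial fricative is [ɸ], so /f/ → [ɸ].
The same rule applies at the second boundary: /ð/ → [β] next to /b/.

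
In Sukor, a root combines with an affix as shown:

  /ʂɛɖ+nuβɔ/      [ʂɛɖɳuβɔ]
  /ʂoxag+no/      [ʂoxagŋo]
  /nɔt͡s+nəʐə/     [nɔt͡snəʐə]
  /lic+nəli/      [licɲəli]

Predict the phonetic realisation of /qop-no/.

[qopmo]

The data show progressive place assimilation: /n/ → [ɳ] after /ɖ/; /n/ → [ŋ] after /g/; /n/ → [ɲ] after /c/. In each pair only place changes, matching the preceding consonant, while manner and voice stay constant.
Nothing changes in [nɔt͡snəʐə]: there the adjacent consonants already agree in place (/n/ and /t͡s/ are both alveolar), so this form is consistent with the same rule.
/n/ is a voiced alveolar nasal. The preceding trigger /p/ is bilabial, so /n/ must become bilabial as well.
The voiced bilabial nasal is [m], so /n/ → [m].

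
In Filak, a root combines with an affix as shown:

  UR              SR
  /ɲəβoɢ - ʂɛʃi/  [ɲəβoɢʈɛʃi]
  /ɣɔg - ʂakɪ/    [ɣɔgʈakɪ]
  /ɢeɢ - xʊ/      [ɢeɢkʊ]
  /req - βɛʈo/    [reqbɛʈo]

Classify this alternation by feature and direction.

progressive manner assimilation

Comparing underlying and surface forms, /ʂ/ → [ʈ] is the alternation; the neighbouring /ɢ/ is constant.
/ʂ/ is a fricative while /ɢ/ is a stop; the output [ʈ] is a stop, matching the trigger — so the feature that spreads is manner.
Place and voice are unchanged, so the assimilation is partial, not total.
The other alternating forms pattern the same way: /ʂ/ → [ʈ] after /g/ (fricative → stop, matching a stop); /x/ → [k] after /ɢ/ (fricative → stop, matching a stop); /β/ → [b] after /q/ (fricative → stop, matching a stop) — only manner changes, and always toward the preceding segment.
The trigger is the preceding segment, so the direction is progressive (perseverative).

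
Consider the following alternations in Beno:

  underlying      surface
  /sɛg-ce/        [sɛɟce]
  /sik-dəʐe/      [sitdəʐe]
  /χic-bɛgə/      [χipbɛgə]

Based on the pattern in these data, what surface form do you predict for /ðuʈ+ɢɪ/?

[ðuqɢɪ]

The data show regressive place assimilation: /g/ → [ɟ] before /c/; /k/ → [t] before /d/; /c/ → [p] before /b/. In each pair only place changes, matching the following consonant, while manner and voice stay constant.
/ʈ/ is a voiceless retroflex stop. The following trigger /ɢ/ is uvular, so /ʈ/ must become uvular as well.
A voiceless uvular stop is [q], so the surface segment is [q].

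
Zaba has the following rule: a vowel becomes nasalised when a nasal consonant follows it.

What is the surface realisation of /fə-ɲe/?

[fə̃ɲe]

The vowel /ə/ is adjacent to the following nasal /ɲ/, so it acquires [+nasal] and surfaces as [ə̃].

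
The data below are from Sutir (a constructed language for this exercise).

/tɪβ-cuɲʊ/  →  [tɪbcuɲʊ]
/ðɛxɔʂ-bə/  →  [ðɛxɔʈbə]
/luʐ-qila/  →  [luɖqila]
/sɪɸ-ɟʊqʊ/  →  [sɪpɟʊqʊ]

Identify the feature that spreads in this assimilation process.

manner

The segment that alternates is /β/, which surfaces as [b] when adjacent to /c/.
The change fricative → stop matches the manner of the following /c/, identifying this as manner assimilation.
The other alternating forms pattern the same way: /ʂ/ → [ʈ] before /b/ (fricative → stop, matching a stop); /ʐ/ → [ɖ] before /q/ (fricative → stop, matching a stop); /ɸ/ → [p] before /ɟ/ (fricative → stop, matching a stop) — only manner changes, and always toward the following segment.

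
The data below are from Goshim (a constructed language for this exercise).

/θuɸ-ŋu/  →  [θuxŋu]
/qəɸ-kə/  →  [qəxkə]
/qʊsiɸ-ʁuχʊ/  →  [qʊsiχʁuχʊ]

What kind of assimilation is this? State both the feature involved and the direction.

regressive place assimilation

The segment that alternates is /ɸ/, which surfaces as [x] when adjacent to /ŋ/.
/ɸ/ is bilabial while /ŋ/ is velar; the output [x] is velar, matching the trigger — so the feature that spreads is place.
Manner and voice are unchanged, so the assimilation is partial, not total.
The same holds elsewhere in the data: /ɸ/ → [x] before /k/ (bilabial → velar, matching velar); /ɸ/ → [χ] before /ʁ/ (bilabial → uvular, matching uvular) — only place changes, and always toward the following segment.
Since the segment that changes precedes the conditioning segment, the assimilation is regressive.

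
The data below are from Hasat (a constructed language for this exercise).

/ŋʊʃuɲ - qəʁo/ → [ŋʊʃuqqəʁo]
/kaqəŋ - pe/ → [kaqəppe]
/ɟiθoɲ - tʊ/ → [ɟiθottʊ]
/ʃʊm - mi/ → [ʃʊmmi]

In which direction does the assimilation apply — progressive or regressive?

regressive

The segment that alternates is /ɲ/, which surfaces as [q] when adjacent to /q/.
The output [q] is identical to the trigger /q/ — every feature (place, manner, voicing) has been copied — so this is total assimilation.
The other forms behave the same way: /ŋ/ → [p] before /p/; /ɲ/ → [t] before /t/ — in each case the output is a copy of the following consonant.
In [ʃʊmmi] the two consonants at the boundary are already identical (/m/ + /m/), so the rule applies vacuously and nothing changes.
The trigger is the following segment, so the direction is regressive (anticipatory).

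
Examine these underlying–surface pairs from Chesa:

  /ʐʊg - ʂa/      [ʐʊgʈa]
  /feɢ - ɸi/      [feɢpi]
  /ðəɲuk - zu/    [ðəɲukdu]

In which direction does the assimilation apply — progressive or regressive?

progressive

Comparing underlying and surface forms, /ʂ/ → [ʈ] is the alternation; the neighbouring /g/ is constant.
/ʂ/ is a fricative while /g/ is a stop; the output [ʈ] is a stop, matching the trigger — so the feature that spreads is manner.
Checking the remaining alternations: /ɸ/ → [p] after /ɢ/ (fricative → stop, matching a stop); /z/ → [d] after /k/ (fricative → stop, matching a stop) — only manner changes, and always toward the preceding segment.
Since the segment that changes follows the conditioning segment, the assimilation is progressive.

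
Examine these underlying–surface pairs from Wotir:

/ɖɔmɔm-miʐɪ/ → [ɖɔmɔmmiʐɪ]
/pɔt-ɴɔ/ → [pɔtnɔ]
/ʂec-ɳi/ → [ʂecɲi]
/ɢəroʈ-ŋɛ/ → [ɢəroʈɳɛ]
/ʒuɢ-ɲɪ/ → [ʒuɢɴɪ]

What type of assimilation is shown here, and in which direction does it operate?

progressive place assimilation

Comparing underlying and surface forms, /ɴ/ → [n] is the alternation; the neighbouring /t/ is constant.
The change uvular → alveolar matches the place of the preceding /t/, identifying this as place assimilation.
Manner and voice are unchanged, so the assimilation is partial, not total.
The other alternating forms pattern the same way: /ɳ/ → [ɲ] after /c/ (retroflex → palatal, matching palatal); /ŋ/ → [ɳ] after /ʈ/ (velar → retroflex, matching retroflex); /ɲ/ → [ɴ] after /ɢ/ (palatal → uvular, matching uvular) — only place changes, and always toward the preceding segment.
Nothing changes in [ɖɔmɔmmiʐɪ]: there the adjacent consonants already agree in place (/m/ and /m/ are both bilabial), so this form is consistent with the same rule.
Since the segment that changes follows the conditioning segment, the assimilation is progressive.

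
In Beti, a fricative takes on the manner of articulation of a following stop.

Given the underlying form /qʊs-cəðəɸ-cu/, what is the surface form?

The rule targets /s/ (voiceless alveolar fricative), which sits before the trigger /c/ (stop).
Changing only its manner to stop gives [t] — the voiceless alveolar stop.
The same rule applies at the second boundary: /ɸ/ → [p] next to /c/.

[qʊtcəðəpcu]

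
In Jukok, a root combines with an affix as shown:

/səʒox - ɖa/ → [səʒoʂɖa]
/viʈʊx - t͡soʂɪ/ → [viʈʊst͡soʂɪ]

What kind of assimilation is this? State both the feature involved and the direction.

regressive place assimilation

The segment that alternates is /x/, which surfaces as [ʂ] when adjacent to /ɖ/.
/x/ is velar while /ɖ/ is retroflex; the output [ʂ] is retroflex, matching the trigger — so the feature that spreads is place.
Manner and voice are unchanged, so the assimilation is partial, not total.
The same holds elsewhere in the data: /x/ → [s] before /t͡s/ (velar → alveolar, matching alveolar) — only place changes, and always toward the following segment.
Since the segment that changes precedes the conditioning segment, the assimilation is regressive.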